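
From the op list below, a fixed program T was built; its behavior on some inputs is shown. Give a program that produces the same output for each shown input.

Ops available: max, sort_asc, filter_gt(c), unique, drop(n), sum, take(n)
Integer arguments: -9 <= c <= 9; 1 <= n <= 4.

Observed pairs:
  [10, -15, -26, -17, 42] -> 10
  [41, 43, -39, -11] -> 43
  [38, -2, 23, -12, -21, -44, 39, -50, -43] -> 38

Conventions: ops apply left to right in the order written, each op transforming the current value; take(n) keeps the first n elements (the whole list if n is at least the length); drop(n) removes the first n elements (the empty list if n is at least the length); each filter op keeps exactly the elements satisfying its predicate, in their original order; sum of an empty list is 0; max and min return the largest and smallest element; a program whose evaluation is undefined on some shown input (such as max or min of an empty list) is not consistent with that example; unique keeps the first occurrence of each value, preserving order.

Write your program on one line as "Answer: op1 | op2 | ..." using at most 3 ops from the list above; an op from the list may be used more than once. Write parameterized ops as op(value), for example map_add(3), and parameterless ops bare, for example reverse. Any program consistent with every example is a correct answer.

take(2) | max

Check, running the answer program on each example:
  [10, -15, -26, -17, 42] -> [10, -15] -> 10
  [41, 43, -39, -11] -> [41, 43] -> 43
  [38, -2, 23, -12, -21, -44, 39, -50, -43] -> [38, -2] -> 38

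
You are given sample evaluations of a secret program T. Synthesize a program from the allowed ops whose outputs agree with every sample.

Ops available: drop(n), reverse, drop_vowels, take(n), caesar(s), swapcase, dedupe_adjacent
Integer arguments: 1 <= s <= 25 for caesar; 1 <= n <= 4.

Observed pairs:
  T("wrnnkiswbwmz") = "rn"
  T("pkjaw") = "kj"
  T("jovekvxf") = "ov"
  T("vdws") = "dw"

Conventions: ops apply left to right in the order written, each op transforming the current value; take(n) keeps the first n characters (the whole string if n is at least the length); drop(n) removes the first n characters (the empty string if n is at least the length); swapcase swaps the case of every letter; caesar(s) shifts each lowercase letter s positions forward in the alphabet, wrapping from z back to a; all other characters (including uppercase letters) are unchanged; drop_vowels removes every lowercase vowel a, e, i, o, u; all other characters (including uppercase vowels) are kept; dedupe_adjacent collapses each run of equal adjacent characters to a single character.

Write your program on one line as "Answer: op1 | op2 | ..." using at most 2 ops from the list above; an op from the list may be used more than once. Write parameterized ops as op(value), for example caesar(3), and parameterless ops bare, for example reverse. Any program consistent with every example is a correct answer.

drop(1) | take(2)

Check, running the answer program on each example:
  "wrnnkiswbwmz" -> "rnnkiswbwmz" -> "rn"
  "pkjaw" -> "kjaw" -> "kj"
  "jovekvxf" -> "ovekvxf" -> "ov"
  "vdws" -> "dws" -> "dw"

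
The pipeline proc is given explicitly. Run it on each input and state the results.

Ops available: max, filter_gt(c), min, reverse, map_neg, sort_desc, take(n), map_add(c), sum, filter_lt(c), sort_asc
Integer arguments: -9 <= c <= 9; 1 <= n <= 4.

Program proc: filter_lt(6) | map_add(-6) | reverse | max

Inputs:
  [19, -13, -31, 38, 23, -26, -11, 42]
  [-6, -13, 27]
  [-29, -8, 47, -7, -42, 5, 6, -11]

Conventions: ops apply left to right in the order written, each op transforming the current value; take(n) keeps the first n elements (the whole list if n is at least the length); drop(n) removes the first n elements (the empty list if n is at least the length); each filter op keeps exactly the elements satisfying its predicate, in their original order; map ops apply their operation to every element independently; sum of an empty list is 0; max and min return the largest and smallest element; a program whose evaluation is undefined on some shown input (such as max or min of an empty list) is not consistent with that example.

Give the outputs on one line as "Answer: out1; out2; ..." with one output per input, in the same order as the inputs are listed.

Execution, op by op:
  [19, -13, -31, 38, 23, -26, -11, 42] -> [-13, -31, -26, -11] -> [-19, -37, -32, -17] -> [-17, -32, -37, -19] -> -17
  [-6, -13, 27] -> [-6, -13] -> [-12, -19] -> [-19, -12] -> -12
  [-29, -8, 47, -7, -42, 5, 6, -11] -> [-29, -8, -7, -42, 5, -11] -> [-35, -14, -13, -48, -1, -17] -> [-17, -1, -48, -13, -14, -35] -> -1

-17; -12; -1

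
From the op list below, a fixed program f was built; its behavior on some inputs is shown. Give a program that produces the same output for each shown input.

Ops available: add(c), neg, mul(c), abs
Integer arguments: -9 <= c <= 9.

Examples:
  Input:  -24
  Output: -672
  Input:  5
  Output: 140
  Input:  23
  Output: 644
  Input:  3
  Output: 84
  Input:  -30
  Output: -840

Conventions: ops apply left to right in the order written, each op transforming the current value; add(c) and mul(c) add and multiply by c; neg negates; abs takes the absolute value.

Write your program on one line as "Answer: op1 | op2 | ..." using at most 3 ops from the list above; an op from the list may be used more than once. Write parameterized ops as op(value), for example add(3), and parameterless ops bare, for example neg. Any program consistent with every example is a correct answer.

neg | mul(-4) | mul(7)

Check, running the answer program on each example:
  -24 -> 24 -> -96 -> -672
  5 -> -5 -> 20 -> 140
  23 -> -23 -> 92 -> 644
  3 -> -3 -> 12 -> 84
  -30 -> 30 -> -120 -> -840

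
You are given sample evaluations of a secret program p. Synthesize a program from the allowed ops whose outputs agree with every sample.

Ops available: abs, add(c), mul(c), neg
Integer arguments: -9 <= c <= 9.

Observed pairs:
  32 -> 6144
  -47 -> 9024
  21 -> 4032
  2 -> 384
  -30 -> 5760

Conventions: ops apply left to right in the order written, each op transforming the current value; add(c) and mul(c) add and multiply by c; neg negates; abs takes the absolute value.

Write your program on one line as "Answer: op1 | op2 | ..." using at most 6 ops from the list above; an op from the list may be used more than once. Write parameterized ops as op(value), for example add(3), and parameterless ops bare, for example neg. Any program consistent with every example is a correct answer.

mul(-8) | mul(3) | neg | abs | mul(8)

Check, running the answer program on each example:
  32 -> -256 -> -768 -> 768 -> 768 -> 6144
  -47 -> 376 -> 1128 -> -1128 -> 1128 -> 9024
  21 -> -168 -> -504 -> 504 -> 504 -> 4032
  2 -> -16 -> -48 -> 48 -> 48 -> 384
  -30 -> 240 -> 720 -> -720 -> 720 -> 5760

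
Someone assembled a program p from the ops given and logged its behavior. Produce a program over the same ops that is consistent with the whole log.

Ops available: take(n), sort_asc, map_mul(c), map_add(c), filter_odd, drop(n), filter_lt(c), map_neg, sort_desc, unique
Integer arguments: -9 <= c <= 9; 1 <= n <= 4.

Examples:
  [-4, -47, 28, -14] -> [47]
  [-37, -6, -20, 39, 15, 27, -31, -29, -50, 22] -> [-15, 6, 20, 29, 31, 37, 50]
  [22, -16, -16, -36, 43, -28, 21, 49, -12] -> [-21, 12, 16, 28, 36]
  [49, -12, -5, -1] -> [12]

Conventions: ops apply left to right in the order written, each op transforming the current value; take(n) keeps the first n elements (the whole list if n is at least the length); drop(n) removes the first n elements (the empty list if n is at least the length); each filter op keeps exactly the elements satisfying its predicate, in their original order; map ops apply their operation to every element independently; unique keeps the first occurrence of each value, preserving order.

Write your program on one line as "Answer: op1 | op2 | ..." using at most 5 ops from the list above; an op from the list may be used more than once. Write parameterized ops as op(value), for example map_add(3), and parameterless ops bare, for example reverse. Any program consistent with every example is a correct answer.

map_neg | unique | sort_asc | drop(3)

Check, running the answer program on each example:
  [-4, -47, 28, -14] -> [4, 47, -28, 14] -> [4, 47, -28, 14] -> [-28, 4, 14, 47] -> [47]
  [-37, -6, -20, 39, 15, 27, -31, -29, -50, 22] -> [37, 6, 20, -39, -15, -27, 31, 29, 50, -22] -> [37, 6, 20, -39, -15, -27, 31, 29, 50, -22] -> [-39, -27, -22, -15, 6, 20, 29, 31, 37, 50] -> [-15, 6, 20, 29, 31, 37, 50]
  [22, -16, -16, -36, 43, -28, 21, 49, -12] -> [-22, 16, 16, 36, -43, 28, -21, -49, 12] -> [-22, 16, 36, -43, 28, -21, -49, 12] -> [-49, -43, -22, -21, 12, 16, 28, 36] -> [-21, 12, 16, 28, 36]
  [49, -12, -5, -1] -> [-49, 12, 5, 1] -> [-49, 12, 5, 1] -> [-49, 1, 5, 12] -> [12]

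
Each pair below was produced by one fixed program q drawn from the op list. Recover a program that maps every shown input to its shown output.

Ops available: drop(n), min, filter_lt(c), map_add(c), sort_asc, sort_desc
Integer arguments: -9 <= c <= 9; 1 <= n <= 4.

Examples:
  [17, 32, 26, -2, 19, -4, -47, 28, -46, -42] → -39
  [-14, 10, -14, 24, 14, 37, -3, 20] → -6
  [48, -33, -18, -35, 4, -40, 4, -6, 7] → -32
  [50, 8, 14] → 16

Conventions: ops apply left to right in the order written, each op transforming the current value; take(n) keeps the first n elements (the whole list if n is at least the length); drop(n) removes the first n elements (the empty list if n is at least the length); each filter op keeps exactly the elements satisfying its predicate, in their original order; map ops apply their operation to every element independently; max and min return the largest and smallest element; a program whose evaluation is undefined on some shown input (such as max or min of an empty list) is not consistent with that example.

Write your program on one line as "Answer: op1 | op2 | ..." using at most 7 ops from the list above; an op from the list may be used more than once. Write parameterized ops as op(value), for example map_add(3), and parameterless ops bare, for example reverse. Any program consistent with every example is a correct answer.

sort_desc | map_add(2) | sort_asc | map_add(4) | map_add(2) | min

Check, running the answer program on each example:
  [17, 32, 26, -2, 19, -4, -47, 28, -46, -42] -> [32, 28, 26, 19, 17, -2, -4, -42, -46, -47] -> [34, 30, 28, 21, 19, 0, -2, -40, -44, -45] -> [-45, -44, -40, -2, 0, 19, 21, 28, 30, 34] -> [-41, -40, -36, 2, 4, 23, 25, 32, 34, 38] -> [-39, -38, -34, 4, 6, 25, 27, 34, 36, 40] -> -39
  [-14, 10, -14, 24, 14, 37, -3, 20] -> [37, 24, 20, 14, 10, -3, -14, -14] -> [39, 26, 22, 16, 12, -1, -12, -12] -> [-12, -12, -1, 12, 16, 22, 26, 39] -> [-8, -8, 3, 16, 20, 26, 30, 43] -> [-6, -6, 5, 18, 22, 28, 32, 45] -> -6
  [48, -33, -18, -35, 4, -40, 4, -6, 7] -> [48, 7, 4, 4, -6, -18, -33, -35, -40] -> [50, 9, 6, 6, -4, -16, -31, -33, -38] -> [-38, -33, -31, -16, -4, 6, 6, 9, 50] -> [-34, -29, -27, -12, 0, 10, 10, 13, 54] -> [-32, -27, -25, -10, 2, 12, 12, 15, 56] -> -32
  [50, 8, 14] -> [50, 14, 8] -> [52, 16, 10] -> [10, 16, 52] -> [14, 20, 56] -> [16, 22, 58] -> 16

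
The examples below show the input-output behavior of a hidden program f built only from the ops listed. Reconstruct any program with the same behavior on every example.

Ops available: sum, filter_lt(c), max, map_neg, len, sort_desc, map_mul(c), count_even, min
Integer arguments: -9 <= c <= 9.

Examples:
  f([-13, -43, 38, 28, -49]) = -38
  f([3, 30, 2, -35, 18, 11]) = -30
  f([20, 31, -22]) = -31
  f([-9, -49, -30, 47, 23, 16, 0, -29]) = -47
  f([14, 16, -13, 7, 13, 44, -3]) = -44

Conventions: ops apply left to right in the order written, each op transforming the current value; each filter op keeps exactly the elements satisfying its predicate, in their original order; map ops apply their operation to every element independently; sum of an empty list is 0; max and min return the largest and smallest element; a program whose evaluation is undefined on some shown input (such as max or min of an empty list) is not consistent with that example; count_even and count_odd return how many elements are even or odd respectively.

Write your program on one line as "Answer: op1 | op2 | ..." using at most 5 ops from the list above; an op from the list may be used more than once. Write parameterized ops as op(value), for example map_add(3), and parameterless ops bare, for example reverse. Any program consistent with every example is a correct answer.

map_neg | filter_lt(4) | sort_desc | min

Check, running the answer program on each example:
  [-13, -43, 38, 28, -49] -> [13, 43, -38, -28, 49] -> [-38, -28] -> [-28, -38] -> -38
  [3, 30, 2, -35, 18, 11] -> [-3, -30, -2, 35, -18, -11] -> [-3, -30, -2, -18, -11] -> [-2, -3, -11, -18, -30] -> -30
  [20, 31, -22] -> [-20, -31, 22] -> [-20, -31] -> [-20, -31] -> -31
  [-9, -49, -30, 47, 23, 16, 0, -29] -> [9, 49, 30, -47, -23, -16, 0, 29] -> [-47, -23, -16, 0] -> [0, -16, -23, -47] -> -47
  [14, 16, -13, 7, 13, 44, -3] -> [-14, -16, 13, -7, -13, -44, 3] -> [-14, -16, -7, -13, -44, 3] -> [3, -7, -13, -14, -16, -44] -> -44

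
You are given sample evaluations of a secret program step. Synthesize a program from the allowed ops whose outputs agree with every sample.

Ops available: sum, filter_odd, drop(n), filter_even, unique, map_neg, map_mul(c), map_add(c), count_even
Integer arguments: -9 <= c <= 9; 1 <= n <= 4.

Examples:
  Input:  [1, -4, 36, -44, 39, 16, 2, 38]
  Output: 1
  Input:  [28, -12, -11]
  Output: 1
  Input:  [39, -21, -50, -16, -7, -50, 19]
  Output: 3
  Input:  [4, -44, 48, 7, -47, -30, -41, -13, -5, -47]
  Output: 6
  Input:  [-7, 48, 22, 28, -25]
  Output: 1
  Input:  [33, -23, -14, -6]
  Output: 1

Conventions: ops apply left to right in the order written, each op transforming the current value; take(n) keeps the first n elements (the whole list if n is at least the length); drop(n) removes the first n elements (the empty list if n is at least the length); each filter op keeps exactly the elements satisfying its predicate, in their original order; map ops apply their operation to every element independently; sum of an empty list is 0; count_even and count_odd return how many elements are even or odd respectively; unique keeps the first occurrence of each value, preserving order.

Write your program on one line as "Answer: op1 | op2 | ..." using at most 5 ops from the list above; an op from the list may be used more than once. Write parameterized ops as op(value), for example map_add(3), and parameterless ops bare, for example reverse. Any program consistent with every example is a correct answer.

drop(1) | map_neg | map_add(-3) | count_even

Check, running the answer program on each example:
  [1, -4, 36, -44, 39, 16, 2, 38] -> [-4, 36, -44, 39, 16, 2, 38] -> [4, -36, 44, -39, -16, -2, -38] -> [1, -39, 41, -42, -19, -5, -41] -> 1
  [28, -12, -11] -> [-12, -11] -> [12, 11] -> [9, 8] -> 1
  [39, -21, -50, -16, -7, -50, 19] -> [-21, -50, -16, -7, -50, 19] -> [21, 50, 16, 7, 50, -19] -> [18, 47, 13, 4, 47, -22] -> 3
  [4, -44, 48, 7, -47, -30, -41, -13, -5, -47] -> [-44, 48, 7, -47, -30, -41, -13, -5, -47] -> [44, -48, -7, 47, 30, 41, 13, 5, 47] -> [41, -51, -10, 44, 27, 38, 10, 2, 44] -> 6
  [-7, 48, 22, 28, -25] -> [48, 22, 28, -25] -> [-48, -22, -28, 25] -> [-51, -25, -31, 22] -> 1
  [33, -23, -14, -6] -> [-23, -14, -6] -> [23, 14, 6] -> [20, 11, 3] -> 1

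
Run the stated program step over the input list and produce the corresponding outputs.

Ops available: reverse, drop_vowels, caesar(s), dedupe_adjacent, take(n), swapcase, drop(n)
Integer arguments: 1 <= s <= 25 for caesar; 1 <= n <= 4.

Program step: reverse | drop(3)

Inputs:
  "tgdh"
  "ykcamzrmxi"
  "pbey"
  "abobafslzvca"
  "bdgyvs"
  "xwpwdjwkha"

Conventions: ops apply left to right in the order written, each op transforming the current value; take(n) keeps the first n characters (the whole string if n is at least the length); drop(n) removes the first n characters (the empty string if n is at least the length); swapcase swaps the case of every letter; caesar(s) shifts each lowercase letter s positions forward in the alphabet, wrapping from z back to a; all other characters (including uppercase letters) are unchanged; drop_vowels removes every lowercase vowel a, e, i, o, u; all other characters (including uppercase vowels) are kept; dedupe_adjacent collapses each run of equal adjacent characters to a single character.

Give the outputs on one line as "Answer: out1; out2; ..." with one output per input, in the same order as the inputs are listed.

"t"; "rzmacky"; "p"; "zlsfaboba"; "gdb"; "wjdwpwx"

Execution, op by op:
  "tgdh" -> "hdgt" -> "t"
  "ykcamzrmxi" -> "ixmrzmacky" -> "rzmacky"
  "pbey" -> "yebp" -> "p"
  "abobafslzvca" -> "acvzlsfaboba" -> "zlsfaboba"
  "bdgyvs" -> "svygdb" -> "gdb"
  "xwpwdjwkha" -> "ahkwjdwpwx" -> "wjdwpwx"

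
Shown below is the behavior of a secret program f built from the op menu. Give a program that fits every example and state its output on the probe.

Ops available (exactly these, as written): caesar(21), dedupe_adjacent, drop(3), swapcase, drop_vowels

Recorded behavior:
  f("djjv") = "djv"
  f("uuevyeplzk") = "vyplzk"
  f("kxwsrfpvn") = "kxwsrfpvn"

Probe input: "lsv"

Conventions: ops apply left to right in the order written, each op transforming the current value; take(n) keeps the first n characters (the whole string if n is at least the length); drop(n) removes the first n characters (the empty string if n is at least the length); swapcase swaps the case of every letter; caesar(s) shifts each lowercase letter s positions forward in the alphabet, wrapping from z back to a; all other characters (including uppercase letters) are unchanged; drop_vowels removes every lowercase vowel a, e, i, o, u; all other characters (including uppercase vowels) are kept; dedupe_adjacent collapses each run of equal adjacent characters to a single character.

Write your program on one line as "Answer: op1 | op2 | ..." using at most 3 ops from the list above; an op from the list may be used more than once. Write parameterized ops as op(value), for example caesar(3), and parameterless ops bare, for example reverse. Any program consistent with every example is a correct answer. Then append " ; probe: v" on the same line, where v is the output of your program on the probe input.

drop_vowels | dedupe_adjacent ; probe: "lsv"

Check, running the answer program on each example:
  "djjv" -> "djjv" -> "djv"
  "uuevyeplzk" -> "vyplzk" -> "vyplzk"
  "kxwsrfpvn" -> "kxwsrfpvn" -> "kxwsrfpvn"
  probe: "lsv" -> "lsv" -> "lsv"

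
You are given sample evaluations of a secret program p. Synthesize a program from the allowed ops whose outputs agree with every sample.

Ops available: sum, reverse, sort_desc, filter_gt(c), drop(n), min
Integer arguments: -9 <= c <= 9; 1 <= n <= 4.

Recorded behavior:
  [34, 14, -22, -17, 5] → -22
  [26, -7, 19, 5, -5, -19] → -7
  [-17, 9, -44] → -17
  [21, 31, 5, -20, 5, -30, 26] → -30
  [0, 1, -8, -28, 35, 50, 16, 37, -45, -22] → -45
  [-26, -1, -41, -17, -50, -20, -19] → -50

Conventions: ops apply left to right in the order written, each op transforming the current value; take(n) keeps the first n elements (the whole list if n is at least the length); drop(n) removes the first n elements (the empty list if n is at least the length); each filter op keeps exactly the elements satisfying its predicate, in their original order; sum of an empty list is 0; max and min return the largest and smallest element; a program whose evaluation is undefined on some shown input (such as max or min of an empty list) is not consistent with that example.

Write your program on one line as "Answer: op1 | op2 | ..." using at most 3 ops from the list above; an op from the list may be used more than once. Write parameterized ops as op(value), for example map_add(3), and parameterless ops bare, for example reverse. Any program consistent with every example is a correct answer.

reverse | drop(1) | min

Check, running the answer program on each example:
  [34, 14, -22, -17, 5] -> [5, -17, -22, 14, 34] -> [-17, -22, 14, 34] -> -22
  [26, -7, 19, 5, -5, -19] -> [-19, -5, 5, 19, -7, 26] -> [-5, 5, 19, -7, 26] -> -7
  [-17, 9, -44] -> [-44, 9, -17] -> [9, -17] -> -17
  [21, 31, 5, -20, 5, -30, 26] -> [26, -30, 5, -20, 5, 31, 21] -> [-30, 5, -20, 5, 31, 21] -> -30
  [0, 1, -8, -28, 35, 50, 16, 37, -45, -22] -> [-22, -45, 37, 16, 50, 35, -28, -8, 1, 0] -> [-45, 37, 16, 50, 35, -28, -8, 1, 0] -> -45
  [-26, -1, -41, -17, -50, -20, -19] -> [-19, -20, -50, -17, -41, -1, -26] -> [-20, -50, -17, -41, -1, -26] -> -50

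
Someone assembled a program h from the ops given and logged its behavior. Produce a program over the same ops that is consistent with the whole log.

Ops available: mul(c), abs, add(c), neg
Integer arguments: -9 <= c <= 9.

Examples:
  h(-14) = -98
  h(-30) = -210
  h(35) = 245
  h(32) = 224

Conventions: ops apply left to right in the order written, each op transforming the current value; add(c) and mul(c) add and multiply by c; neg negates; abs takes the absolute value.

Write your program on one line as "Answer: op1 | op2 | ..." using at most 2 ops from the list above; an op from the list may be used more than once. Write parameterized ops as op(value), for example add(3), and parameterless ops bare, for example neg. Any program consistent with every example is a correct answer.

mul(-7) | neg

Check, running the answer program on each example:
  -14 -> 98 -> -98
  -30 -> 210 -> -210
  35 -> -245 -> 245
  32 -> -224 -> 224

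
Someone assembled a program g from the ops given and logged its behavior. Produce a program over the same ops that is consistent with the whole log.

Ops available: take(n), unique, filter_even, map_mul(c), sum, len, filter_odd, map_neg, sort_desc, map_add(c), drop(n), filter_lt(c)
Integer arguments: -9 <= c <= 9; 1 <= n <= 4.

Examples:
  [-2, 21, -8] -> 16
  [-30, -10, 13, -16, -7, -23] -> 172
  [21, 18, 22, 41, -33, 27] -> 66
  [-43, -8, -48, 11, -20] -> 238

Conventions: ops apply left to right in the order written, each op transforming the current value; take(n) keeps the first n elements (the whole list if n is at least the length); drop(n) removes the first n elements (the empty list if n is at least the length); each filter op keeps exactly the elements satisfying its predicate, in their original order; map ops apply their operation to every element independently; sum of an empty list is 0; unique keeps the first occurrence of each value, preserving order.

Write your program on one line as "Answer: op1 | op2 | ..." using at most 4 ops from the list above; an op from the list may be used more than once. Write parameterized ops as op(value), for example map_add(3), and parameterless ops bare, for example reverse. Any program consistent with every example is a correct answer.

filter_lt(-2) | map_mul(-2) | sum

Check, running the answer program on each example:
  [-2, 21, -8] -> [-8] -> [16] -> 16
  [-30, -10, 13, -16, -7, -23] -> [-30, -10, -16, -7, -23] -> [60, 20, 32, 14, 46] -> 172
  [21, 18, 22, 41, -33, 27] -> [-33] -> [66] -> 66
  [-43, -8, -48, 11, -20] -> [-43, -8, -48, -20] -> [86, 16, 96, 40] -> 238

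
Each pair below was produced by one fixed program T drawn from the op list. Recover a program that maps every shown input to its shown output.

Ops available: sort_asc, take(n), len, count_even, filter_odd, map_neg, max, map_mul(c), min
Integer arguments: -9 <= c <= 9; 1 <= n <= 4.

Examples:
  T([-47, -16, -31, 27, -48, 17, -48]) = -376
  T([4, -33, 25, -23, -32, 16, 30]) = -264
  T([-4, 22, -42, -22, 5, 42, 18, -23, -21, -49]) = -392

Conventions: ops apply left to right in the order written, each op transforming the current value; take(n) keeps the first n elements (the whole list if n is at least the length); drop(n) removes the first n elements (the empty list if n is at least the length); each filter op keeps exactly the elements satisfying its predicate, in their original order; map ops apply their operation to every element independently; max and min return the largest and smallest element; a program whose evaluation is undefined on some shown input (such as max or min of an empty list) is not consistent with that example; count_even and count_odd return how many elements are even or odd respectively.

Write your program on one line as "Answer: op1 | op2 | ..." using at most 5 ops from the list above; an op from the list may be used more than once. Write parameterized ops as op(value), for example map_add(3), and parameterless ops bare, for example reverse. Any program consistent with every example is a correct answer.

filter_odd | map_mul(-8) | sort_asc | map_neg | min

Check, running the answer program on each example:
  [-47, -16, -31, 27, -48, 17, -48] -> [-47, -31, 27, 17] -> [376, 248, -216, -136] -> [-216, -136, 248, 376] -> [216, 136, -248, -376] -> -376
  [4, -33, 25, -23, -32, 16, 30] -> [-33, 25, -23] -> [264, -200, 184] -> [-200, 184, 264] -> [200, -184, -264] -> -264
  [-4, 22, -42, -22, 5, 42, 18, -23, -21, -49] -> [5, -23, -21, -49] -> [-40, 184, 168, 392] -> [-40, 168, 184, 392] -> [40, -168, -184, -392] -> -392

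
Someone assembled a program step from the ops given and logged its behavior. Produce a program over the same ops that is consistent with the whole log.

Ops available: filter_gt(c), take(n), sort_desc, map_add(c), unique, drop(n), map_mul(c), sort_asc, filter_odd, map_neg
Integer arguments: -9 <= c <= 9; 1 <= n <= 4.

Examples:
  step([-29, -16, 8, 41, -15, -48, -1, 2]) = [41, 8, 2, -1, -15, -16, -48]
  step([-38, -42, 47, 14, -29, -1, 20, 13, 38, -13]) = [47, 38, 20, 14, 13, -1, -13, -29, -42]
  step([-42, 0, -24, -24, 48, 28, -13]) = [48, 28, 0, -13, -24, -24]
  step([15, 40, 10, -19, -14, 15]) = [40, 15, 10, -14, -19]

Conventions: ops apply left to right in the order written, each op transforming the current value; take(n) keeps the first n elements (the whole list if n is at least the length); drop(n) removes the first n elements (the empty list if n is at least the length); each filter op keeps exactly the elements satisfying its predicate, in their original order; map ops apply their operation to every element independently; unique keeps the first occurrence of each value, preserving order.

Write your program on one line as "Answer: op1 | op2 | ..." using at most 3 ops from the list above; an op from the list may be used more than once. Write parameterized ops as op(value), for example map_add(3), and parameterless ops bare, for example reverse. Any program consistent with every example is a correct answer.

drop(1) | sort_desc

Check, running the answer program on each example:
  [-29, -16, 8, 41, -15, -48, -1, 2] -> [-16, 8, 41, -15, -48, -1, 2] -> [41, 8, 2, -1, -15, -16, -48]
  [-38, -42, 47, 14, -29, -1, 20, 13, 38, -13] -> [-42, 47, 14, -29, -1, 20, 13, 38, -13] -> [47, 38, 20, 14, 13, -1, -13, -29, -42]
  [-42, 0, -24, -24, 48, 28, -13] -> [0, -24, -24, 48, 28, -13] -> [48, 28, 0, -13, -24, -24]
  [15, 40, 10, -19, -14, 15] -> [40, 10, -19, -14, 15] -> [40, 15, 10, -14, -19]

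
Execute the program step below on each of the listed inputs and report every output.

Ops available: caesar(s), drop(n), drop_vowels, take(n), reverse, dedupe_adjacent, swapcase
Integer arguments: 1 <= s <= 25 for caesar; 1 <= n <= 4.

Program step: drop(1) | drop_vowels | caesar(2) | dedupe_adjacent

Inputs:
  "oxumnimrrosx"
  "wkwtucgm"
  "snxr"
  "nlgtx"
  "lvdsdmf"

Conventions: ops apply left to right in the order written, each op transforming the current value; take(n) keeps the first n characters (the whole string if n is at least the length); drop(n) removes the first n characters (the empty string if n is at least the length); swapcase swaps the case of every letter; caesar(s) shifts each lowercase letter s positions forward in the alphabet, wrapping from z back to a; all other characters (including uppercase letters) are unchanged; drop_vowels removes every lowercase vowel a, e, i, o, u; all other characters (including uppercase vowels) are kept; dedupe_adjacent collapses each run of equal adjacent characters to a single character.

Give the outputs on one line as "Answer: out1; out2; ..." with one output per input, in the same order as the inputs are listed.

Execution, op by op:
  "oxumnimrrosx" -> "xumnimrrosx" -> "xmnmrrsx" -> "zopottuz" -> "zopotuz"
  "wkwtucgm" -> "kwtucgm" -> "kwtcgm" -> "myveio" -> "myveio"
  "snxr" -> "nxr" -> "nxr" -> "pzt" -> "pzt"
  "nlgtx" -> "lgtx" -> "lgtx" -> "nivz" -> "nivz"
  "lvdsdmf" -> "vdsdmf" -> "vdsdmf" -> "xfufoh" -> "xfufoh"

"zopotuz"; "myveio"; "pzt"; "nivz"; "xfufoh"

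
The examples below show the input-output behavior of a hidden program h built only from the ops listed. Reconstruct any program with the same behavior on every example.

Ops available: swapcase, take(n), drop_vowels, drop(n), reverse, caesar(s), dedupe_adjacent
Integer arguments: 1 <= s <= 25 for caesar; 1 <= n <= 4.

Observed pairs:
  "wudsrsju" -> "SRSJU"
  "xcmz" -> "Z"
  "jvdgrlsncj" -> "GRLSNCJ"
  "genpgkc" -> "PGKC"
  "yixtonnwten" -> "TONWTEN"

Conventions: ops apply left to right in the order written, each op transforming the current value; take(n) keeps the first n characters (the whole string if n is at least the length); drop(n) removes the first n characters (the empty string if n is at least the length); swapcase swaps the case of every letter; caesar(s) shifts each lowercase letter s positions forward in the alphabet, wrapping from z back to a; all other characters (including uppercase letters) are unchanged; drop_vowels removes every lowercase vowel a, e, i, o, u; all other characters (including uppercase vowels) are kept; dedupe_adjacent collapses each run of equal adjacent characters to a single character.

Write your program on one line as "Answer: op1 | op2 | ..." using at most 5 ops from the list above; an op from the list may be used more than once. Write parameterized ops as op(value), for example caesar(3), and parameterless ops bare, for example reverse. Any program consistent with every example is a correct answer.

swapcase | drop(3) | swapcase | dedupe_adjacent | swapcase

Check, running the answer program on each example:
  "wudsrsju" -> "WUDSRSJU" -> "SRSJU" -> "srsju" -> "srsju" -> "SRSJU"
  "xcmz" -> "XCMZ" -> "Z" -> "z" -> "z" -> "Z"
  "jvdgrlsncj" -> "JVDGRLSNCJ" -> "GRLSNCJ" -> "grlsncj" -> "grlsncj" -> "GRLSNCJ"
  "genpgkc" -> "GENPGKC" -> "PGKC" -> "pgkc" -> "pgkc" -> "PGKC"
  "yixtonnwten" -> "YIXTONNWTEN" -> "TONNWTEN" -> "tonnwten" -> "tonwten" -> "TONWTEN"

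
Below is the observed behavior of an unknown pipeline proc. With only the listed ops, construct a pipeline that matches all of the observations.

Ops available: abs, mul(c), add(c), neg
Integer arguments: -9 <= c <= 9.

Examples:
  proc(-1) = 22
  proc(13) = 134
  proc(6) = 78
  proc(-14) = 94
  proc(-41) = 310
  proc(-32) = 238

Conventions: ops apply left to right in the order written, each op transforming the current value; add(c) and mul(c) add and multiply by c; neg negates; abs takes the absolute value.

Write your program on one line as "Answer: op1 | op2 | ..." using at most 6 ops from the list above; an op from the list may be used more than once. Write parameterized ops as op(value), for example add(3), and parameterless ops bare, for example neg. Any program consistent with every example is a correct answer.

add(3) | mul(-8) | neg | abs | add(6)

Check, running the answer program on each example:
  -1 -> 2 -> -16 -> 16 -> 16 -> 22
  13 -> 16 -> -128 -> 128 -> 128 -> 134
  6 -> 9 -> -72 -> 72 -> 72 -> 78
  -14 -> -11 -> 88 -> -88 -> 88 -> 94
  -41 -> -38 -> 304 -> -304 -> 304 -> 310
  -32 -> -29 -> 232 -> -232 -> 232 -> 238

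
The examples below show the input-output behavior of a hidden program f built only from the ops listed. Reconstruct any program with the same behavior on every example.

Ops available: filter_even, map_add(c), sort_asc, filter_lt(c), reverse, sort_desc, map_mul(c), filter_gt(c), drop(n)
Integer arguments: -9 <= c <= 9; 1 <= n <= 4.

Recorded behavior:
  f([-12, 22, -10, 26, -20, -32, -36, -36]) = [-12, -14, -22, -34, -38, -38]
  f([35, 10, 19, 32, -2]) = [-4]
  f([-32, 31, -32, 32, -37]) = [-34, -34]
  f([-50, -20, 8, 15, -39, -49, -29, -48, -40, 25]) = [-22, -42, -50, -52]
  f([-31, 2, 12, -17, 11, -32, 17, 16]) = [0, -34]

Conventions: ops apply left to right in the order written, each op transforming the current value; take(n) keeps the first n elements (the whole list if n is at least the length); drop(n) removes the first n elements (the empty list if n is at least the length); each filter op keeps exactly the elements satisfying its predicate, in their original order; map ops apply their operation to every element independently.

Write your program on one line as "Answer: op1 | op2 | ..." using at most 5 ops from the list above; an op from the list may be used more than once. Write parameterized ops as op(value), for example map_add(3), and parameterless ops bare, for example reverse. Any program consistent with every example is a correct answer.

reverse | sort_desc | map_add(-2) | filter_even | filter_lt(1)

Check, running the answer program on each example:
  [-12, 22, -10, 26, -20, -32, -36, -36] -> [-36, -36, -32, -20, 26, -10, 22, -12] -> [26, 22, -10, -12, -20, -32, -36, -36] -> [24, 20, -12, -14, -22, -34, -38, -38] -> [24, 20, -12, -14, -22, -34, -38, -38] -> [-12, -14, -22, -34, -38, -38]
  [35, 10, 19, 32, -2] -> [-2, 32, 19, 10, 35] -> [35, 32, 19, 10, -2] -> [33, 30, 17, 8, -4] -> [30, 8, -4] -> [-4]
  [-32, 31, -32, 32, -37] -> [-37, 32, -32, 31, -32] -> [32, 31, -32, -32, -37] -> [30, 29, -34, -34, -39] -> [30, -34, -34] -> [-34, -34]
  [-50, -20, 8, 15, -39, -49, -29, -48, -40, 25] -> [25, -40, -48, -29, -49, -39, 15, 8, -20, -50] -> [25, 15, 8, -20, -29, -39, -40, -48, -49, -50] -> [23, 13, 6, -22, -31, -41, -42, -50, -51, -52] -> [6, -22, -42, -50, -52] -> [-22, -42, -50, -52]
  [-31, 2, 12, -17, 11, -32, 17, 16] -> [16, 17, -32, 11, -17, 12, 2, -31] -> [17, 16, 12, 11, 2, -17, -31, -32] -> [15, 14, 10, 9, 0, -19, -33, -34] -> [14, 10, 0, -34] -> [0, -34]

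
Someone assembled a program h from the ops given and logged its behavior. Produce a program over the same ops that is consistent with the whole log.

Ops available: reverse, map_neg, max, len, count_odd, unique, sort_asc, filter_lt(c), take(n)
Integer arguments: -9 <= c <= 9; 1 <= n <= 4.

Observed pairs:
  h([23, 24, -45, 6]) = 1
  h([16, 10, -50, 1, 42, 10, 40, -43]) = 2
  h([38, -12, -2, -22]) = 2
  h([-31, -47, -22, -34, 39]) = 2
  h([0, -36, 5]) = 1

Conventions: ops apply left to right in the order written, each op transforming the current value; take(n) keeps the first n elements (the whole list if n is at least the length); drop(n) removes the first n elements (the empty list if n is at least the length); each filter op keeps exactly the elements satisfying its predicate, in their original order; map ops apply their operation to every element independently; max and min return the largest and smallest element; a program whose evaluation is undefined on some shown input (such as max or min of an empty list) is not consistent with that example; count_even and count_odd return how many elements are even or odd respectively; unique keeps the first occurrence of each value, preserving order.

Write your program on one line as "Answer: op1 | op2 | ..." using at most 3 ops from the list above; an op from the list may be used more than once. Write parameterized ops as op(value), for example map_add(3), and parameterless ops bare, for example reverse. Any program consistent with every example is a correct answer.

filter_lt(-3) | take(2) | len

Check, running the answer program on each example:
  [23, 24, -45, 6] -> [-45] -> [-45] -> 1
  [16, 10, -50, 1, 42, 10, 40, -43] -> [-50, -43] -> [-50, -43] -> 2
  [38, -12, -2, -22] -> [-12, -22] -> [-12, -22] -> 2
  [-31, -47, -22, -34, 39] -> [-31, -47, -22, -34] -> [-31, -47] -> 2
  [0, -36, 5] -> [-36] -> [-36] -> 1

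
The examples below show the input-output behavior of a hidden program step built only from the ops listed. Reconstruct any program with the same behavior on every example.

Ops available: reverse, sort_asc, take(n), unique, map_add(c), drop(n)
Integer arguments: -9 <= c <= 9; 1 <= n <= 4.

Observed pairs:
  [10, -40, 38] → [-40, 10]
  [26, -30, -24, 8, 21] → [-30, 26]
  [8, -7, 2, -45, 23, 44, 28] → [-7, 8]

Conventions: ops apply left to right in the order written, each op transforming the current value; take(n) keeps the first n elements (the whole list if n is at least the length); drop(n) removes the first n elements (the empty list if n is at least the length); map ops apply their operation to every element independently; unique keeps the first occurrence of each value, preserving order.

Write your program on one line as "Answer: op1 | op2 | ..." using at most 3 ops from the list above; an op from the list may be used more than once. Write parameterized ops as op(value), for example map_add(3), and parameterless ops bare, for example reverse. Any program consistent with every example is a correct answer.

take(2) | sort_asc

Check, running the answer program on each example:
  [10, -40, 38] -> [10, -40] -> [-40, 10]
  [26, -30, -24, 8, 21] -> [26, -30] -> [-30, 26]
  [8, -7, 2, -45, 23, 44, 28] -> [8, -7] -> [-7, 8]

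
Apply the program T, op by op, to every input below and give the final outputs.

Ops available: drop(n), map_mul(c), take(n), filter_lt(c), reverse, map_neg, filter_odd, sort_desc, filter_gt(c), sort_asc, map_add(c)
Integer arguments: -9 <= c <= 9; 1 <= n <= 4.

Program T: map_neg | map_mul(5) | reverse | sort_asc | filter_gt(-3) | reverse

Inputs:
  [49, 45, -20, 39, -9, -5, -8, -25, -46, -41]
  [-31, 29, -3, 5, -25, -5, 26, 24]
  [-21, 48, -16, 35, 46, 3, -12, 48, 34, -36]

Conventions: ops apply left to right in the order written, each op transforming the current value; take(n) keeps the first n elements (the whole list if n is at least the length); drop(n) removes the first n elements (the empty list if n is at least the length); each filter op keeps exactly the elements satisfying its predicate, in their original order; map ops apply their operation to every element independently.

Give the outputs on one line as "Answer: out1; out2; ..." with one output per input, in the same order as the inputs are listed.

[230, 205, 125, 100, 45, 40, 25]; [155, 125, 25, 15]; [180, 105, 80, 60]

Execution, op by op:
  [49, 45, -20, 39, -9, -5, -8, -25, -46, -41] -> [-49, -45, 20, -39, 9, 5, 8, 25, 46, 41] -> [-245, -225, 100, -195, 45, 25, 40, 125, 230, 205] -> [205, 230, 125, 40, 25, 45, -195, 100, -225, -245] -> [-245, -225, -195, 25, 40, 45, 100, 125, 205, 230] -> [25, 40, 45, 100, 125, 205, 230] -> [230, 205, 125, 100, 45, 40, 25]
  [-31, 29, -3, 5, -25, -5, 26, 24] -> [31, -29, 3, -5, 25, 5, -26, -24] -> [155, -145, 15, -25, 125, 25, -130, -120] -> [-120, -130, 25, 125, -25, 15, -145, 155] -> [-145, -130, -120, -25, 15, 25, 125, 155] -> [15, 25, 125, 155] -> [155, 125, 25, 15]
  [-21, 48, -16, 35, 46, 3, -12, 48, 34, -36] -> [21, -48, 16, -35, -46, -3, 12, -48, -34, 36] -> [105, -240, 80, -175, -230, -15, 60, -240, -170, 180] -> [180, -170, -240, 60, -15, -230, -175, 80, -240, 105] -> [-240, -240, -230, -175, -170, -15, 60, 80, 105, 180] -> [60, 80, 105, 180] -> [180, 105, 80, 60]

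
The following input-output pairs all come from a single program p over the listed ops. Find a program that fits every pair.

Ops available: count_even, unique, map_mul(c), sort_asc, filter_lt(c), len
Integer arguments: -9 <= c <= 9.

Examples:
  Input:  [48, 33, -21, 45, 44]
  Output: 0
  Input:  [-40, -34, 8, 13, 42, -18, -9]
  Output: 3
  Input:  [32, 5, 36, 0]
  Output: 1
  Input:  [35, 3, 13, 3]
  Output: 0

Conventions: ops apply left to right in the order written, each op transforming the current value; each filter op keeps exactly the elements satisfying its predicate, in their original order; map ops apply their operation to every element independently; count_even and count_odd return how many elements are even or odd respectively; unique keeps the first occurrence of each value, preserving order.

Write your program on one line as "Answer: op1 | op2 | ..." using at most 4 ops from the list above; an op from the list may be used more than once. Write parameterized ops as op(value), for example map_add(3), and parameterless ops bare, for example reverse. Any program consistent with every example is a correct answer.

filter_lt(3) | map_mul(-1) | count_even

Check, running the answer program on each example:
  [48, 33, -21, 45, 44] -> [-21] -> [21] -> 0
  [-40, -34, 8, 13, 42, -18, -9] -> [-40, -34, -18, -9] -> [40, 34, 18, 9] -> 3
  [32, 5, 36, 0] -> [0] -> [0] -> 1
  [35, 3, 13, 3] -> [] -> [] -> 0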